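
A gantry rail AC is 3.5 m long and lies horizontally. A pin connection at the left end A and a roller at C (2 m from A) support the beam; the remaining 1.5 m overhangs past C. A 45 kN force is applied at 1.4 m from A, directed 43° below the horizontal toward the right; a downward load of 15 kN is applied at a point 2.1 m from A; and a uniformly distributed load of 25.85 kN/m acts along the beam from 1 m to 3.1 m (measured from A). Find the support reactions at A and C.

Resultant of the distributed load: 25.85 × 2.1 = 54.285 kN at 2.05 m from A.
ΣM about A: C_y·2 − 45·sin43°·1.4 − 15·2.1 − (25.85·2.1)·2.05 = 0 → C_y = 185.75/2 = 92.875 ≈ 92.88 kN.
ΣF_y = 0: A_y + 92.875 − 45·sin43° − 15 − 25.85·2.1 = 0 → A_y = 7.100 kN.
ΣF_x = 0: A_x + 45·cos43° = 0 → A_x = -32.91 kN.

A_x = -32.91 kN, A_y = 7.100 kN, C_y = 92.88 kN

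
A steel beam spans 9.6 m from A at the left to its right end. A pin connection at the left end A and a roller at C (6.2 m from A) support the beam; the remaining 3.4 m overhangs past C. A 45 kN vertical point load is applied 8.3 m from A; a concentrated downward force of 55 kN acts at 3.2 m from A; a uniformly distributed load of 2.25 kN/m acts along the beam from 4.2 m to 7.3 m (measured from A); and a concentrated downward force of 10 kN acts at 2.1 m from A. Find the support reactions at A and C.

A_x = 0, A_y = 18.49 kN, C_y = 98.48 kN

Resultant of the distributed load: 2.25 × 3.1 = 6.975 kN at 5.75 m from A.
Taking moments about A: C_y·6.2 − 45·8.3 − 55·3.2 − (2.25·3.1)·5.75 − 10·2.1 = 0 → C_y = 610.60625/6.2 = 98.4849 ≈ 98.48 kN.
ΣF_y = 0: A_y + 98.4849 − 45 − 55 − 2.25·3.1 − 10 = 0 → A_y = 18.49 kN.
ΣF_x = 0: no horizontal applied forces, so A_x = 0.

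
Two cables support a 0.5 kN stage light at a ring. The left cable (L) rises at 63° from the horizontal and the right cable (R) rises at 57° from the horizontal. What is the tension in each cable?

ΣF_x = 0: −T_L·cos63° + T_R·cos57° = 0 → T_R = 0.833562·T_L.
ΣF_y = 0: T_L·sin63° + T_R·sin57° = 0.5.
Substitute: T_L·(0.891007 + 0.833562·0.838671) = 0.5 → T_L = 0.314447 ≈ 0.3144 kN.
Then T_R = 0.833562 × 0.314447 = 0.2621 kN.

T_L = 0.3144 kN, T_R = 0.2621 kN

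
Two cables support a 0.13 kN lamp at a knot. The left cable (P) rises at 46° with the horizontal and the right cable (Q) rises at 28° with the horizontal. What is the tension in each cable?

ΣF_x = 0: −T_P·cos46° + T_Q·cos28° = 0 → T_Q = 0.786749·T_P.
ΣF_y = 0: T_P·sin46° + T_Q·sin28° = 0.13.
Substitute: T_P·(0.71934 + 0.786749·0.469472) = 0.13 → T_P = 0.119409 ≈ 0.1194 kN.
Then T_Q = 0.786749 × 0.119409 = 0.09394 kN.

T_P = 0.1194 kN, T_Q = 0.09394 kN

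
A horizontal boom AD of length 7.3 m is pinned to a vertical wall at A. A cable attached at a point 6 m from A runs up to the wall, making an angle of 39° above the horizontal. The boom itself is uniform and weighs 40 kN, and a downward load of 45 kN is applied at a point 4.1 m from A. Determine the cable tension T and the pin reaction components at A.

ΣM about A: T·sin39°·6 − 40·3.65 − 45·4.1 = 0 → T = 330.5/(6·0.62932) = 87.5283 ≈ 87.53 kN.
ΣF_x = 0: A_x − T·cos39° = 0 → A_x = 87.5283 × 0.777146 = 68.02 kN.
ΣF_y = 0: A_y + T·sin39° − 40 − 45 = 0 → A_y = 85 − 87.5283 × 0.62932 = 29.92 kN.

T = 87.53 kN, A_x = 68.02 kN, A_y = 29.92 kN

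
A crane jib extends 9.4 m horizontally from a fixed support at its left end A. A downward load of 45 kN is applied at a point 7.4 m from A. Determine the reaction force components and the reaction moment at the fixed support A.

A_x = 0, A_y = 45.00 kN, M_A = 333.0 kN·m

ΣF_x = 0: A_x = 0.
ΣF_y = 0: A_y − 45 = 0 → A_y = 45.00 kN.
ΣM about A: M_A − 45·7.4 = 0 → M_A = 333.0 kN·m.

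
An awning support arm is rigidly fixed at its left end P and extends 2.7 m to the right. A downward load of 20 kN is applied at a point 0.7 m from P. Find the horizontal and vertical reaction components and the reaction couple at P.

ΣF_x = 0: P_x = 0.
ΣF_y = 0: P_y − 20 = 0 → P_y = 20.00 kN.
ΣM about P: M_P − 20·0.7 = 0 → M_P = 14.00 kN·m.

P_x = 0, P_y = 20.00 kN, M_P = 14.00 kN·m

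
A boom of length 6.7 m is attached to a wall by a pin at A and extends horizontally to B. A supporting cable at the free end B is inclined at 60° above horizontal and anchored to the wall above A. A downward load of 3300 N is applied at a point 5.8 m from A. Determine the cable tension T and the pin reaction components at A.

ΣM about A: T·sin60°·6.7 − 3300·5.8 = 0 → T = 19140/(6.7·0.866025) = 3298.65 ≈ 3299 N.
ΣF_x = 0: A_x − T·cos60° = 0 → A_x = 3298.65 × 0.5 = 1649 N.
ΣF_y = 0: A_y + T·sin60° − 3300 = 0 → A_y = 3300 − 3298.65 × 0.866025 = 443.3 N.

T = 3299 N, A_x = 1649 N, A_y = 443.3 N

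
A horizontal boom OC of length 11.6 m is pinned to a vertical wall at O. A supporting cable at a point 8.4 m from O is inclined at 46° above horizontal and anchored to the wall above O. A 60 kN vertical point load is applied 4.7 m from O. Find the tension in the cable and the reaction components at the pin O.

T = 46.67 kN, O_x = 32.42 kN, O_y = 26.43 kN

ΣM about O: T·sin46°·8.4 − 60·4.7 = 0 → T = 282/(8.4·0.71934) = 46.6698 ≈ 46.67 kN.
ΣF_x = 0: O_x − T·cos46° = 0 → O_x = 46.6698 × 0.694658 = 32.42 kN.
ΣF_y = 0: O_y + T·sin46° − 60 = 0 → O_y = 60 − 46.6698 × 0.71934 = 26.43 kN.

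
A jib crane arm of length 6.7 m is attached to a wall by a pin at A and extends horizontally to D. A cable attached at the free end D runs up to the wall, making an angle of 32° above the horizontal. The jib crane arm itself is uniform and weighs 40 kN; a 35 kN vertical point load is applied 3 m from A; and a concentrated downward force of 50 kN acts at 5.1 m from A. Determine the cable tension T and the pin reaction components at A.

T = 139.1 kN, A_x = 118.0 kN, A_y = 51.27 kN

ΣM about A: T·sin32°·6.7 − 40·3.35 − 35·3 − 50·5.1 = 0 → T = 494/(6.7·0.529919) = 139.137 ≈ 139.1 kN.
ΣF_x = 0: A_x − T·cos32° = 0 → A_x = 139.137 × 0.848048 = 118.0 kN.
ΣF_y = 0: A_y + T·sin32° − 40 − 35 − 50 = 0 → A_y = 125 − 139.137 × 0.529919 = 51.27 kN.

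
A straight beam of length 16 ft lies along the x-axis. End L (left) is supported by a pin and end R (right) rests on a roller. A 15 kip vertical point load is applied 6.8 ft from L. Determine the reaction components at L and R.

L_x = 0, L_y = 8.625 kip, R_y = 6.375 kip

Moments about L: R_y·16 − 15·6.8 = 0 → R_y = 102/16 = 6.375 kip.
ΣF_y = 0: L_y + 6.375 − 15 = 0 → L_y = 8.625 kip.
ΣF_x = 0: no horizontal applied forces, so L_x = 0.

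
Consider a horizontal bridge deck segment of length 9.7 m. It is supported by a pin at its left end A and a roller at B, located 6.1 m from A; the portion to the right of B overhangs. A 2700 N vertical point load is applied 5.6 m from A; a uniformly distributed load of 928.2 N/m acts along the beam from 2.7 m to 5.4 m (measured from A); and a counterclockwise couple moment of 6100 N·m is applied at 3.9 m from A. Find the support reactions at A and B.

A_x = 0, A_y = 2064 N, B_y = 3143 N

Resultant of the distributed load: 928.2 × 2.7 = 2506.14 N at 4.05 m from A.
Taking moments about A: B_y·6.1 − 2700·5.6 − (928.2·2.7)·4.05 + 6100 = 0 → B_y = 19169.867/6.1 = 3142.6 ≈ 3143 N.
ΣF_y = 0: A_y + 3142.6 − 2700 − 928.2·2.7 = 0 → A_y = 2064 N.
ΣF_x = 0: no horizontal applied forces, so A_x = 0.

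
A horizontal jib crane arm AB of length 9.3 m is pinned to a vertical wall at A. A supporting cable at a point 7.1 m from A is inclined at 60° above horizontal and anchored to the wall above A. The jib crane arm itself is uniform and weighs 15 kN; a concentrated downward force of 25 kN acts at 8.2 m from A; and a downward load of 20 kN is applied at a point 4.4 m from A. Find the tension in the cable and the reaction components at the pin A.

ΣM about A: T·sin60°·7.1 − 15·4.65 − 25·8.2 − 20·4.4 = 0 → T = 362.75/(7.1·0.866025) = 58.9955 ≈ 59.00 kN.
ΣF_x = 0: A_x − T·cos60° = 0 → A_x = 58.9955 × 0.5 = 29.50 kN.
ΣF_y = 0: A_y + T·sin60° − 15 − 25 − 20 = 0 → A_y = 60 − 58.9955 × 0.866025 = 8.908 kN.

T = 59.00 kN, A_x = 29.50 kN, A_y = 8.908 kN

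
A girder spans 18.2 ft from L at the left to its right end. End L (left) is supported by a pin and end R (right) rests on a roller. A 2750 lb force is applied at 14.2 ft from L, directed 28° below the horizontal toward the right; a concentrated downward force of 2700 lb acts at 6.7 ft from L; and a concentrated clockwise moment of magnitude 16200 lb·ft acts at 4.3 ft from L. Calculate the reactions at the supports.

Moments about L: R_y·18.2 − 2750·sin28°·14.2 − 2700·6.7 − 16200 = 0 → R_y = 52622.9/18.2 = 2891.37 ≈ 2891 lb.
ΣF_y = 0: L_y + 2891.37 − 2750·sin28° − 2700 = 0 → L_y = 1100 lb.
ΣF_x = 0: L_x + 2750·cos28° = 0 → L_x = -2428 lb.

L_x = -2428 lb, L_y = 1100 lb, R_y = 2891 lb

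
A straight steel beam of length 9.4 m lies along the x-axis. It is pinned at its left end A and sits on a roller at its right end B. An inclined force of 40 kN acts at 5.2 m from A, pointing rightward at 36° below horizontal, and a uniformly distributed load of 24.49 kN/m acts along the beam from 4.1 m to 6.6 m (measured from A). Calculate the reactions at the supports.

Resultant of the distributed load: 24.49 × 2.5 = 61.225 kN at 5.35 m from A.
ΣM about A: B_y·9.4 − 40·sin36°·5.2 − (24.49·2.5)·5.35 = 0 → B_y = 449.813/9.4 = 47.8524 ≈ 47.85 kN.
ΣF_y = 0: A_y + 47.8524 − 40·sin36° − 24.49·2.5 = 0 → A_y = 36.88 kN.
ΣF_x = 0: A_x + 40·cos36° = 0 → A_x = -32.36 kN.

A_x = -32.36 kN, A_y = 36.88 kN, B_y = 47.85 kN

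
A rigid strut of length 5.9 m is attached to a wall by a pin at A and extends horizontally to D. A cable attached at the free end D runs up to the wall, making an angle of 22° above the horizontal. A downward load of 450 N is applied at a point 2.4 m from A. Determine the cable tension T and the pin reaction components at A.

T = 488.6 N, A_x = 453.1 N, A_y = 266.9 N

ΣM about A: T·sin22°·5.9 − 450·2.4 = 0 → T = 1080/(5.9·0.374607) = 488.648 ≈ 488.6 N.
ΣF_x = 0: A_x − T·cos22° = 0 → A_x = 488.648 × 0.927184 = 453.1 N.
ΣF_y = 0: A_y + T·sin22° − 450 = 0 → A_y = 450 − 488.648 × 0.374607 = 266.9 N.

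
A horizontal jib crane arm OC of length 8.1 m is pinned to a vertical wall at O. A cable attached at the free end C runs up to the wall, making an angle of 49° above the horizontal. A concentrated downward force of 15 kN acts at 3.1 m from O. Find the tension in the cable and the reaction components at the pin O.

T = 7.607 kN, O_x = 4.990 kN, O_y = 9.259 kN

ΣM about O: T·sin49°·8.1 − 15·3.1 = 0 → T = 46.5/(8.1·0.75471) = 7.60655 ≈ 7.607 kN.
ΣF_x = 0: O_x − T·cos49° = 0 → O_x = 7.60655 × 0.656059 = 4.990 kN.
ΣF_y = 0: O_y + T·sin49° − 15 = 0 → O_y = 15 − 7.60655 × 0.75471 = 9.259 kN.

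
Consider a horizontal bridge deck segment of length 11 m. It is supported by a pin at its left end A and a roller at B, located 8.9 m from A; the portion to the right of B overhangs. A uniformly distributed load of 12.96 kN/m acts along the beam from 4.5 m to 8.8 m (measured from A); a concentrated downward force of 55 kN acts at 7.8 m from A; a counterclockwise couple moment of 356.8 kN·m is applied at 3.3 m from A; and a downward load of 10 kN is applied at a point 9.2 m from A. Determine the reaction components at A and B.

A_x = 0, A_y = 60.64 kN, B_y = 60.09 kN

Resultant of the distributed load: 12.96 × 4.3 = 55.728 kN at 6.65 m from A.
Taking moments about A: B_y·8.9 − (12.96·4.3)·6.65 − 55·7.8 + 356.8 − 10·9.2 = 0 → B_y = 534.7912/8.9 = 60.0889 ≈ 60.09 kN.
ΣF_y = 0: A_y + 60.0889 − 12.96·4.3 − 55 − 10 = 0 → A_y = 60.64 kN.
ΣF_x = 0: no horizontal applied forces, so A_x = 0.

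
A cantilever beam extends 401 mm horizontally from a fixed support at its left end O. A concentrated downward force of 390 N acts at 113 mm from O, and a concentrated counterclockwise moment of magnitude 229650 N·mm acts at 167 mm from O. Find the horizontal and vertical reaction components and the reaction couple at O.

ΣF_x = 0: O_x = 0.
ΣF_y = 0: O_y − 390 = 0 → O_y = 390.0 N.
ΣM about O: M_O − 390·113 + 229650 = 0 → M_O = -185600 N·mm.

O_x = 0, O_y = 390.0 N, M_O = -185600 N·mm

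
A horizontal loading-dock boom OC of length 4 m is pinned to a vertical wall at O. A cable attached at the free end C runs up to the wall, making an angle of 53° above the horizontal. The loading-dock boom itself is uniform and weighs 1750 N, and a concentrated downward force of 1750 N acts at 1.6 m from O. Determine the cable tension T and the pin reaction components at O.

T = 1972 N, O_x = 1187 N, O_y = 1925 N

ΣM about O: T·sin53°·4 − 1750·2 − 1750·1.6 = 0 → T = 6300/(4·0.798636) = 1972.11 ≈ 1972 N.
ΣF_x = 0: O_x − T·cos53° = 0 → O_x = 1972.11 × 0.601815 = 1187 N.
ΣF_y = 0: O_y + T·sin53° − 1750 − 1750 = 0 → O_y = 3500 − 1972.11 × 0.798636 = 1925 N.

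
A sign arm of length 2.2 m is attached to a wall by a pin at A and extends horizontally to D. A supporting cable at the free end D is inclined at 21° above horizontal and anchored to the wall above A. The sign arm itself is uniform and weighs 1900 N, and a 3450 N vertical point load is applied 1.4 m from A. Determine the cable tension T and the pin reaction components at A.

T = 8777 N, A_x = 8194 N, A_y = 2205 N

ΣM about A: T·sin21°·2.2 − 1900·1.1 − 3450·1.4 = 0 → T = 6920/(2.2·0.358368) = 8777.16 ≈ 8777 N.
ΣF_x = 0: A_x − T·cos21° = 0 → A_x = 8777.16 × 0.93358 = 8194 N.
ΣF_y = 0: A_y + T·sin21° − 1900 − 3450 = 0 → A_y = 5350 − 8777.16 × 0.358368 = 2205 N.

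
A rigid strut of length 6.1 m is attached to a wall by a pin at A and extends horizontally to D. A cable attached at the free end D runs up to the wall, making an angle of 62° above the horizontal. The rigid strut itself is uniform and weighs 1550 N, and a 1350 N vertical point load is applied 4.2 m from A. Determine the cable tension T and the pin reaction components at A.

ΣM about A: T·sin62°·6.1 − 1550·3.05 − 1350·4.2 = 0 → T = 10397.5/(6.1·0.882948) = 1930.47 ≈ 1930 N.
ΣF_x = 0: A_x − T·cos62° = 0 → A_x = 1930.47 × 0.469472 = 906.3 N.
ΣF_y = 0: A_y + T·sin62° − 1550 − 1350 = 0 → A_y = 2900 − 1930.47 × 0.882948 = 1195 N.

T = 1930 N, A_x = 906.3 N, A_y = 1195 N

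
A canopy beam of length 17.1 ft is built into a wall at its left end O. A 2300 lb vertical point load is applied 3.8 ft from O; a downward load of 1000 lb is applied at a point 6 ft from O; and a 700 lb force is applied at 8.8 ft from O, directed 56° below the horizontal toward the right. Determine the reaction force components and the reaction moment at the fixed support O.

ΣF_x = 0: O_x + 700·cos56° = 0 → O_x = -391.4 lb.
ΣF_y = 0: O_y − 2300 − 1000 − 700·sin56° = 0 → O_y = 3880 lb.
ΣM about O: M_O − 2300·3.8 − 1000·6 − 700·sin56°·8.8 = 0 → M_O = 19850 lb·ft.

O_x = -391.4 lb, O_y = 3880 lb, M_O = 19850 lb·ft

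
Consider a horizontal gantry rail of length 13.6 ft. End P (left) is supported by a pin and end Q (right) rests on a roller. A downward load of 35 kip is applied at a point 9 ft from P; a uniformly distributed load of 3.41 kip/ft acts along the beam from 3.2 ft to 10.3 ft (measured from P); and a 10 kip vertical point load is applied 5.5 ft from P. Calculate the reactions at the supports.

Resultant of the distributed load: 3.41 × 7.1 = 24.211 kip at 6.75 ft from P.
Moments about P: Q_y·13.6 − 35·9 − (3.41·7.1)·6.75 − 10·5.5 = 0 → Q_y = 533.42425/13.6 = 39.2224 ≈ 39.22 kip.
ΣF_y = 0: P_y + 39.2224 − 35 − 3.41·7.1 − 10 = 0 → P_y = 29.99 kip.
ΣF_x = 0: no horizontal applied forces, so P_x = 0.

P_x = 0, P_y = 29.99 kip, Q_y = 39.22 kip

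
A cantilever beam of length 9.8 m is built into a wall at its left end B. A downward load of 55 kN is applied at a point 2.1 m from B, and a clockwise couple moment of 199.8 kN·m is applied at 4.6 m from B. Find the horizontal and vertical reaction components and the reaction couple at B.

B_x = 0, B_y = 55.00 kN, M_B = 315.3 kN·m

ΣF_x = 0: B_x = 0.
ΣF_y = 0: B_y − 55 = 0 → B_y = 55.00 kN.
ΣM about B: M_B − 55·2.1 − 199.8 = 0 → M_B = 315.3 kN·m.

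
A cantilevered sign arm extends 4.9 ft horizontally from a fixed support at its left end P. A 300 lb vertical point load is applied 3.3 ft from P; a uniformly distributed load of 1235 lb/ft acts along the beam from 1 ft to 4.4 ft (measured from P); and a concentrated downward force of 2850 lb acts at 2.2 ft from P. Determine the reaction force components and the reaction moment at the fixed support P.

P_x = 0, P_y = 7349 lb, M_P = 18600 lb·ft

Resultant of the distributed load: 1235 × 3.4 = 4199 lb at 2.7 ft from P.
ΣF_x = 0: P_x = 0.
ΣF_y = 0: P_y − 300 − 1235·3.4 − 2850 = 0 → P_y = 7349 lb.
ΣM about P: M_P − 300·3.3 − (1235·3.4)·2.7 − 2850·2.2 = 0 → M_P = 18600 lb·ft.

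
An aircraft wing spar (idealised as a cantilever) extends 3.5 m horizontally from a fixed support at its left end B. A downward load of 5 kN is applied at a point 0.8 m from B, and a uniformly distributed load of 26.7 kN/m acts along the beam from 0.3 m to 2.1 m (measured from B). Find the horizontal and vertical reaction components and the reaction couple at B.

Resultant of the distributed load: 26.7 × 1.8 = 48.06 kN at 1.2 m from B.
ΣF_x = 0: B_x = 0.
ΣF_y = 0: B_y − 5 − 26.7·1.8 = 0 → B_y = 53.06 kN.
ΣM about B: M_B − 5·0.8 − (26.7·1.8)·1.2 = 0 → M_B = 61.67 kN·m.

B_x = 0, B_y = 53.06 kN, M_B = 61.67 kN·m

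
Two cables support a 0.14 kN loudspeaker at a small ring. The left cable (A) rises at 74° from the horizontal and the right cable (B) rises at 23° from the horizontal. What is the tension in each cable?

T_A = 0.1298 kN, T_B = 0.03888 kN

ΣF_x = 0: −T_A·cos74° + T_B·cos23° = 0 → T_B = 0.299442·T_A.
ΣF_y = 0: T_A·sin74° + T_B·sin23° = 0.14.
Substitute: T_A·(0.961262 + 0.299442·0.390731) = 0.14 → T_A = 0.129838 ≈ 0.1298 kN.
Then T_B = 0.299442 × 0.129838 = 0.03888 kN.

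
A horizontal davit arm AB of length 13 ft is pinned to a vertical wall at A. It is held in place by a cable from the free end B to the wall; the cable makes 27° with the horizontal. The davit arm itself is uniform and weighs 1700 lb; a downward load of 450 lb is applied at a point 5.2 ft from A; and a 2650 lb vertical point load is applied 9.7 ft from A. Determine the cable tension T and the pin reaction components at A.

ΣM about A: T·sin27°·13 − 1700·6.5 − 450·5.2 − 2650·9.7 = 0 → T = 39095/(13·0.45399) = 6624.17 ≈ 6624 lb.
ΣF_x = 0: A_x − T·cos27° = 0 → A_x = 6624.17 × 0.891007 = 5902 lb.
ΣF_y = 0: A_y + T·sin27° − 1700 − 450 − 2650 = 0 → A_y = 4800 − 6624.17 × 0.45399 = 1793 lb.

T = 6624 lb, A_x = 5902 lb, A_y = 1793 lb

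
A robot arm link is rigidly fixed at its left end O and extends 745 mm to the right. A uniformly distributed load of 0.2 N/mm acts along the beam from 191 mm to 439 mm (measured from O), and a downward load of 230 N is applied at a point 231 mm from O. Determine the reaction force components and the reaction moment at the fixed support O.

Resultant of the distributed load: 0.2 × 248 = 49.6 N at 315 mm from O.
ΣF_x = 0: O_x = 0.
ΣF_y = 0: O_y − 0.2·248 − 230 = 0 → O_y = 279.6 N.
ΣM about O: M_O − (0.2·248)·315 − 230·231 = 0 → M_O = 68750 N·mm.

O_x = 0, O_y = 279.6 N, M_O = 68750 N·mm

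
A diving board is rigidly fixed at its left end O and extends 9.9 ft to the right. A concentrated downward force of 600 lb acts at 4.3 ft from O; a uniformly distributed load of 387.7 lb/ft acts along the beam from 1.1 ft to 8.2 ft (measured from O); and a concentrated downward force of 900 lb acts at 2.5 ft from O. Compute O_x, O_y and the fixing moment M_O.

O_x = 0, O_y = 4253 lb, M_O = 17630 lb·ft

Resultant of the distributed load: 387.7 × 7.1 = 2752.67 lb at 4.65 ft from O.
ΣF_x = 0: O_x = 0.
ΣF_y = 0: O_y − 600 − 387.7·7.1 − 900 = 0 → O_y = 4253 lb.
ΣM about O: M_O − 600·4.3 − (387.7·7.1)·4.65 − 900·2.5 = 0 → M_O = 17630 lb·ft.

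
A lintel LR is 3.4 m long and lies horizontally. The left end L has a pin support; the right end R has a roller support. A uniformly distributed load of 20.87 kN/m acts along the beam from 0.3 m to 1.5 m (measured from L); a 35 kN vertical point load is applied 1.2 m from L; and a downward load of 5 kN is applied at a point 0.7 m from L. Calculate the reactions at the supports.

Resultant of the distributed load: 20.87 × 1.2 = 25.044 kN at 0.9 m from L.
Taking moments about L: R_y·3.4 − (20.87·1.2)·0.9 − 35·1.2 − 5·0.7 = 0 → R_y = 68.0396/3.4 = 20.0116 ≈ 20.01 kN.
ΣF_y = 0: L_y + 20.0116 − 20.87·1.2 − 35 − 5 = 0 → L_y = 45.03 kN.
ΣF_x = 0: no horizontal applied forces, so L_x = 0.

L_x = 0, L_y = 45.03 kN, R_y = 20.01 kN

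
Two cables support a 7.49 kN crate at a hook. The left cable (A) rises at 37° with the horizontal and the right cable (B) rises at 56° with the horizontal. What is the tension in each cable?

T_A = 4.194 kN, T_B = 5.990 kN

ΣF_x = 0: −T_A·cos37° + T_B·cos56° = 0 → T_B = 1.42819·T_A.
ΣF_y = 0: T_A·sin37° + T_B·sin56° = 7.49.
Substitute: T_A·(0.601815 + 1.42819·0.829038) = 7.49 → T_A = 4.19411 ≈ 4.194 kN.
Then T_B = 1.42819 × 4.19411 = 5.990 kN.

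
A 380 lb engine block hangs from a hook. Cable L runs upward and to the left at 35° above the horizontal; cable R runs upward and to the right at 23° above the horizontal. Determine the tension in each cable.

T_L = 412.5 lb, T_R = 367.1 lb

ΣF_x = 0: −T_L·cos35° + T_R·cos23° = 0 → T_R = 0.889894·T_L.
ΣF_y = 0: T_L·sin35° + T_R·sin23° = 380.
Substitute: T_L·(0.573576 + 0.889894·0.390731) = 380 → T_L = 412.467 ≈ 412.5 lb.
Then T_R = 0.889894 × 412.467 = 367.1 lb.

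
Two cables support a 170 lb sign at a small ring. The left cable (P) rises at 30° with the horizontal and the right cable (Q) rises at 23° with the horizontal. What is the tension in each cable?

T_P = 195.9 lb, T_Q = 184.3 lb

ΣF_x = 0: −T_P·cos30° + T_Q·cos23° = 0 → T_Q = 0.940816·T_P.
ΣF_y = 0: T_P·sin30° + T_Q·sin23° = 170.
Substitute: T_P·(0.5 + 0.940816·0.390731) = 170 → T_P = 195.941 ≈ 195.9 lb.
Then T_Q = 0.940816 × 195.941 = 184.3 lb.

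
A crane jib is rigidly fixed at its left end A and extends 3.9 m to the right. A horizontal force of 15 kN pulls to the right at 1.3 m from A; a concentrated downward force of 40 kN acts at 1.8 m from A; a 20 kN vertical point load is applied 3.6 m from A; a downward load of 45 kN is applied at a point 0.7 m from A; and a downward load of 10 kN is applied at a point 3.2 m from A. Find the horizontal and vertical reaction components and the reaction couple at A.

A_x = -15.00 kN, A_y = 115.0 kN, M_A = 207.5 kN·m

ΣF_x = 0: A_x + 15 = 0 → A_x = -15.00 kN.
ΣF_y = 0: A_y − 40 − 20 − 45 − 10 = 0 → A_y = 115.0 kN.
ΣM about A: M_A − 40·1.8 − 20·3.6 − 45·0.7 − 10·3.2 = 0 → M_A = 207.5 kN·m.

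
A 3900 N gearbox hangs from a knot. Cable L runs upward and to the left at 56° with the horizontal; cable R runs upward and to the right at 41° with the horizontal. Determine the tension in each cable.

ΣF_x = 0: −T_L·cos56° + T_R·cos41° = 0 → T_R = 0.740938·T_L.
ΣF_y = 0: T_L·sin56° + T_R·sin41° = 3900.
Substitute: T_L·(0.829038 + 0.740938·0.656059) = 3900 → T_L = 2965.47 ≈ 2965 N.
Then T_R = 0.740938 × 2965.47 = 2197 N.

T_L = 2965 N, T_R = 2197 N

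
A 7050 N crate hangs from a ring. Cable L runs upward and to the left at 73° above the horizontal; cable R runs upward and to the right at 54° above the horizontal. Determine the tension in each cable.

ΣF_x = 0: −T_L·cos73° + T_R·cos54° = 0 → T_R = 0.497412·T_L.
ΣF_y = 0: T_L·sin73° + T_R·sin54° = 7050.
Substitute: T_L·(0.956305 + 0.497412·0.809017) = 7050 → T_L = 5188.71 ≈ 5189 N.
Then T_R = 0.497412 × 5188.71 = 2581 N.

T_L = 5189 N, T_R = 2581 N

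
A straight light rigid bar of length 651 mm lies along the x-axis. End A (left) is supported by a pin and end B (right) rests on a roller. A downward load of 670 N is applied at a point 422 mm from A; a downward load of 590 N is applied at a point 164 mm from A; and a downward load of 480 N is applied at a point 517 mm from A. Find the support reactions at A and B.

A_x = 0, A_y = 775.9 N, B_y = 964.1 N

Moments about A: B_y·651 − 670·422 − 590·164 − 480·517 = 0 → B_y = 627660/651 = 964.147 ≈ 964.1 N.
ΣF_y = 0: A_y + 964.147 − 670 − 590 − 480 = 0 → A_y = 775.9 N.
ΣF_x = 0: no horizontal applied forces, so A_x = 0.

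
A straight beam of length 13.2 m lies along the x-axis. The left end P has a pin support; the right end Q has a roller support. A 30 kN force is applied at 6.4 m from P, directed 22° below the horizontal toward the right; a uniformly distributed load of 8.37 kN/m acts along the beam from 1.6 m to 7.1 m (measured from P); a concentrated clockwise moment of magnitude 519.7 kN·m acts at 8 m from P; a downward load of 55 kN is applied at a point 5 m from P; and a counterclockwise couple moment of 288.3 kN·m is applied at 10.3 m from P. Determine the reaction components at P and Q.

P_x = -27.82 kN, P_y = 53.29 kN, Q_y = 58.98 kN

Resultant of the distributed load: 8.37 × 5.5 = 46.035 kN at 4.35 m from P.
Taking moments about P: Q_y·13.2 − 30·sin22°·6.4 − (8.37·5.5)·4.35 − 519.7 − 55·5 + 288.3 = 0 → Q_y = 778.577/13.2 = 58.9831 ≈ 58.98 kN.
ΣF_y = 0: P_y + 58.9831 − 30·sin22° − 8.37·5.5 − 55 = 0 → P_y = 53.29 kN.
ΣF_x = 0: P_x + 30·cos22° = 0 → P_x = -27.82 kN.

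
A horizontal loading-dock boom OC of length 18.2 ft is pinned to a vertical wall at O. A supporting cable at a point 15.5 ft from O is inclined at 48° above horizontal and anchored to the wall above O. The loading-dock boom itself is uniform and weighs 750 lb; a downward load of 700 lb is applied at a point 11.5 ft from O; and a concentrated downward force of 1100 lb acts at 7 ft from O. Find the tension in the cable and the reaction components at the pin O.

T = 1960 lb, O_x = 1311 lb, O_y = 1094 lb

ΣM about O: T·sin48°·15.5 − 750·9.1 − 700·11.5 − 1100·7 = 0 → T = 22575/(15.5·0.743145) = 1959.85 ≈ 1960 lb.
ΣF_x = 0: O_x − T·cos48° = 0 → O_x = 1959.85 × 0.669131 = 1311 lb.
ΣF_y = 0: O_y + T·sin48° − 750 − 700 − 1100 = 0 → O_y = 2550 − 1959.85 × 0.743145 = 1094 lb.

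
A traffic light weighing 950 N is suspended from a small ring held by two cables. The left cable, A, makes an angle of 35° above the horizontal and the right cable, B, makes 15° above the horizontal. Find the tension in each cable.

T_A = 1198 N, T_B = 1016 N

ΣF_x = 0: −T_A·cos35° + T_B·cos15° = 0 → T_B = 0.848049·T_A.
ΣF_y = 0: T_A·sin35° + T_B·sin15° = 950.
Substitute: T_A·(0.573576 + 0.848049·0.258819) = 950 → T_A = 1197.88 ≈ 1198 N.
Then T_B = 0.848049 × 1197.88 = 1016 N.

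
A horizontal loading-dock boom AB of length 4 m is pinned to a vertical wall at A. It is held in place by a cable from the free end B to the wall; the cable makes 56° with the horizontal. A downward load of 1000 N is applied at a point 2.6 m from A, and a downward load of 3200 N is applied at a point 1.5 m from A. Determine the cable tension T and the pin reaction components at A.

T = 2232 N, A_x = 1248 N, A_y = 2350 N

ΣM about A: T·sin56°·4 − 1000·2.6 − 3200·1.5 = 0 → T = 7400/(4·0.829038) = 2231.5 ≈ 2232 N.
ΣF_x = 0: A_x − T·cos56° = 0 → A_x = 2231.5 × 0.559193 = 1248 N.
ΣF_y = 0: A_y + T·sin56° − 1000 − 3200 = 0 → A_y = 4200 − 2231.5 × 0.829038 = 2350 N.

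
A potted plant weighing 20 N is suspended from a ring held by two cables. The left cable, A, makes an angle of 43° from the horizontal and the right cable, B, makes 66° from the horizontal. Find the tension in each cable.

T_A = 8.603 N, T_B = 15.47 N

ΣF_x = 0: −T_A·cos43° + T_B·cos66° = 0 → T_B = 1.7981·T_A.
ΣF_y = 0: T_A·sin43° + T_B·sin66° = 20.
Substitute: T_A·(0.681998 + 1.7981·0.913545) = 20 → T_A = 8.60347 ≈ 8.603 N.
Then T_B = 1.7981 × 8.60347 = 15.47 N.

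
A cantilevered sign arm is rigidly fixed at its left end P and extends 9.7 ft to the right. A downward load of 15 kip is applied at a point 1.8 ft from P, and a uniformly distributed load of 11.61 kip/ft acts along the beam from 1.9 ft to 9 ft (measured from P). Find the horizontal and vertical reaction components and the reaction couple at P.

Resultant of the distributed load: 11.61 × 7.1 = 82.431 kip at 5.45 ft from P.
ΣF_x = 0: P_x = 0.
ΣF_y = 0: P_y − 15 − 11.61·7.1 = 0 → P_y = 97.43 kip.
ΣM about P: M_P − 15·1.8 − (11.61·7.1)·5.45 = 0 → M_P = 476.2 kip·ft.

P_x = 0, P_y = 97.43 kip, M_P = 476.2 kip·ft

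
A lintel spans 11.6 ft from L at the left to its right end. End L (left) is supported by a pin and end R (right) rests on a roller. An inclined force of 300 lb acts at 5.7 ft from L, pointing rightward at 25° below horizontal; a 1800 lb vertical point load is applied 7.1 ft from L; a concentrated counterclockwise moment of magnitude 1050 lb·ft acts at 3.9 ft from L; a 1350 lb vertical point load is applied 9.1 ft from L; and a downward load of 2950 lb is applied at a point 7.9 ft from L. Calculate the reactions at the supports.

L_x = -271.9 lb, L_y = 2085 lb, R_y = 4142 lb

Taking moments about L: R_y·11.6 − 300·sin25°·5.7 − 1800·7.1 + 1050 − 1350·9.1 − 2950·7.9 = 0 → R_y = 48042.7/11.6 = 4141.61 ≈ 4142 lb.
ΣF_y = 0: L_y + 4141.61 − 300·sin25° − 1800 − 1350 − 2950 = 0 → L_y = 2085 lb.
ΣF_x = 0: L_x + 300·cos25° = 0 → L_x = -271.9 lb.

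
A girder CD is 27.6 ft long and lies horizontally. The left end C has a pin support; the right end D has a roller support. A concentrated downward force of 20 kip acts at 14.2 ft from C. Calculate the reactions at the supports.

Taking moments about C: D_y·27.6 − 20·14.2 = 0 → D_y = 284/27.6 = 10.2899 ≈ 10.29 kip.
ΣF_y = 0: C_y + 10.2899 − 20 = 0 → C_y = 9.710 kip.
ΣF_x = 0: no horizontal applied forces, so C_x = 0.

C_x = 0, C_y = 9.710 kip, D_y = 10.29 kip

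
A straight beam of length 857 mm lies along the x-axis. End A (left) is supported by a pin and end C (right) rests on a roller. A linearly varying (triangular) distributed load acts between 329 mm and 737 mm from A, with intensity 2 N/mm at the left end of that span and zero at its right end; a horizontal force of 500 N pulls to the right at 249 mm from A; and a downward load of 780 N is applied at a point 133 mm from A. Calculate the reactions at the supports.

A_x = -500.0 N, A_y = 845.6 N, C_y = 342.4 N

Resultant of the triangular load: ½ × 2 × 408 = 408 N, acting at 465 mm from A (one-third of the span from the peak).
ΣM about A: C_y·857 − (½·2·408)·465 − 780·133 = 0 → C_y = 293460/857 = 342.427 ≈ 342.4 N.
ΣF_y = 0: A_y + 342.427 − ½·2·408 − 780 = 0 → A_y = 845.6 N.
ΣF_x = 0: A_x + 500 = 0 → A_x = -500.0 N.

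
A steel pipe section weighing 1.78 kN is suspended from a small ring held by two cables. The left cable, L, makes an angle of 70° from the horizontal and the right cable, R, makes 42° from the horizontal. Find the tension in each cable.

ΣF_x = 0: −T_L·cos70° + T_R·cos42° = 0 → T_R = 0.460233·T_L.
ΣF_y = 0: T_L·sin70° + T_R·sin42° = 1.78.
Substitute: T_L·(0.939693 + 0.460233·0.669131) = 1.78 → T_L = 1.42668 ≈ 1.427 kN.
Then T_R = 0.460233 × 1.42668 = 0.6566 kN.

T_L = 1.427 kN, T_R = 0.6566 kN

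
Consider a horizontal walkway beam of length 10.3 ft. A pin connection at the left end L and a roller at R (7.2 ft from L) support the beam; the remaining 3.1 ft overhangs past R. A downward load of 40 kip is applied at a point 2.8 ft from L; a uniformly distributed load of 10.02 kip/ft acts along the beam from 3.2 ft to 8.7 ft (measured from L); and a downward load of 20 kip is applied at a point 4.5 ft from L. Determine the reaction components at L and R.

Resultant of the distributed load: 10.02 × 5.5 = 55.11 kip at 5.95 ft from L.
Moments about L: R_y·7.2 − 40·2.8 − (10.02·5.5)·5.95 − 20·4.5 = 0 → R_y = 529.9045/7.2 = 73.5978 ≈ 73.60 kip.
ΣF_y = 0: L_y + 73.5978 − 40 − 10.02·5.5 − 20 = 0 → L_y = 41.51 kip.
ΣF_x = 0: no horizontal applied forces, so L_x = 0.

L_x = 0, L_y = 41.51 kip, R_y = 73.60 kip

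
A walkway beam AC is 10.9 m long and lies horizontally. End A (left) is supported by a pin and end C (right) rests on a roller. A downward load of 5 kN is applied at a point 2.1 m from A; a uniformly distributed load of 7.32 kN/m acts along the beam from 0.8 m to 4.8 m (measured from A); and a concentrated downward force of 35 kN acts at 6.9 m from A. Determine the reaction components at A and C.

Resultant of the distributed load: 7.32 × 4 = 29.28 kN at 2.8 m from A.
Moments about A: C_y·10.9 − 5·2.1 − (7.32·4)·2.8 − 35·6.9 = 0 → C_y = 333.984/10.9 = 30.6407 ≈ 30.64 kN.
ΣF_y = 0: A_y + 30.6407 − 5 − 7.32·4 − 35 = 0 → A_y = 38.64 kN.
ΣF_x = 0: no horizontal applied forces, so A_x = 0.

A_x = 0, A_y = 38.64 kN, C_y = 30.64 kN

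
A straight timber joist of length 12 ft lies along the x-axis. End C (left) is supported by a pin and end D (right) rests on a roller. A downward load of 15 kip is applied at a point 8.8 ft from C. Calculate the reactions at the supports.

C_x = 0, C_y = 4.000 kip, D_y = 11.00 kip

ΣM about C: D_y·12 − 15·8.8 = 0 → D_y = 132/12 = 11.00 kip.
ΣF_y = 0: C_y + 11 − 15 = 0 → C_y = 4.000 kip.
ΣF_x = 0: no horizontal applied forces, so C_x = 0.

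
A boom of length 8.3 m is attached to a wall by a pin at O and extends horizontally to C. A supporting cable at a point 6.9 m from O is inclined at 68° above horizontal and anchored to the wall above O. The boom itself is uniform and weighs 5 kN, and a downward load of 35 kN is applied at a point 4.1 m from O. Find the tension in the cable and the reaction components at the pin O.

ΣM about O: T·sin68°·6.9 − 5·4.15 − 35·4.1 = 0 → T = 164.25/(6.9·0.927184) = 25.6738 ≈ 25.67 kN.
ΣF_x = 0: O_x − T·cos68° = 0 → O_x = 25.6738 × 0.374607 = 9.618 kN.
ΣF_y = 0: O_y + T·sin68° − 5 − 35 = 0 → O_y = 40 − 25.6738 × 0.927184 = 16.20 kN.

T = 25.67 kN, O_x = 9.618 kN, O_y = 16.20 kN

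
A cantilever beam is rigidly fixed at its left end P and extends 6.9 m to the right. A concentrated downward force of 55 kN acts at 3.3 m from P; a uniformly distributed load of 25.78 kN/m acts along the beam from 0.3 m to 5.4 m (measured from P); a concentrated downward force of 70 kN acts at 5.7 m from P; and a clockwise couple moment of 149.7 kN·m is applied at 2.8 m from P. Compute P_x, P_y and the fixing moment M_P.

P_x = 0, P_y = 256.5 kN, M_P = 1105 kN·m

Resultant of the distributed load: 25.78 × 5.1 = 131.478 kN at 2.85 m from P.
ΣF_x = 0: P_x = 0.
ΣF_y = 0: P_y − 55 − 25.78·5.1 − 70 = 0 → P_y = 256.5 kN.
ΣM about P: M_P − 55·3.3 − (25.78·5.1)·2.85 − 70·5.7 − 149.7 = 0 → M_P = 1105 kN·m.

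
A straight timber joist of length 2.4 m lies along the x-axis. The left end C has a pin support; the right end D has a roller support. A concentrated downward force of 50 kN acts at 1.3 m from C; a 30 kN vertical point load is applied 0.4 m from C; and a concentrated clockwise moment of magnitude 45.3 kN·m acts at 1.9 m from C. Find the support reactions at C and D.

ΣM about C: D_y·2.4 − 50·1.3 − 30·0.4 − 45.3 = 0 → D_y = 122.3/2.4 = 50.9583 ≈ 50.96 kN.
ΣF_y = 0: C_y + 50.9583 − 50 − 30 = 0 → C_y = 29.04 kN.
ΣF_x = 0: no horizontal applied forces, so C_x = 0.

C_x = 0, C_y = 29.04 kN, D_y = 50.96 kN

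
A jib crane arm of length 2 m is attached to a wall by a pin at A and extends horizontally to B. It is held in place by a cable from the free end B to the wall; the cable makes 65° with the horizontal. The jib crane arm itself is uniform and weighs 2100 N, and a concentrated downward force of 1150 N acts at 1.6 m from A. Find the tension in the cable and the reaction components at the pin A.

ΣM about A: T·sin65°·2 − 2100·1 − 1150·1.6 = 0 → T = 3940/(2·0.906308) = 2173.65 ≈ 2174 N.
ΣF_x = 0: A_x − T·cos65° = 0 → A_x = 2173.65 × 0.422618 = 918.6 N.
ΣF_y = 0: A_y + T·sin65° − 2100 − 1150 = 0 → A_y = 3250 − 2173.65 × 0.906308 = 1280 N.

T = 2174 N, A_x = 918.6 N, A_y = 1280 N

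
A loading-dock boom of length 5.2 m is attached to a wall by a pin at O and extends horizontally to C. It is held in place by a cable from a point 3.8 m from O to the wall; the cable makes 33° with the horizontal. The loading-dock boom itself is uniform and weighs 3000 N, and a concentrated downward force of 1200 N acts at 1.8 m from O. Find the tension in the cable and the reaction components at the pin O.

T = 4812 N, O_x = 4036 N, O_y = 1579 N

ΣM about O: T·sin33°·3.8 − 3000·2.6 − 1200·1.8 = 0 → T = 9960/(3.8·0.544639) = 4812.46 ≈ 4812 N.
ΣF_x = 0: O_x − T·cos33° = 0 → O_x = 4812.46 × 0.838671 = 4036 N.
ΣF_y = 0: O_y + T·sin33° − 3000 − 1200 = 0 → O_y = 4200 − 4812.46 × 0.544639 = 1579 N.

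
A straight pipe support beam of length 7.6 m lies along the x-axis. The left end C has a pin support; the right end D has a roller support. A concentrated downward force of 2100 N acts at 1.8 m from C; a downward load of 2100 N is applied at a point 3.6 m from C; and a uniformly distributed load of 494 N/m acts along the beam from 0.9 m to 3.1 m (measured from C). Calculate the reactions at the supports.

C_x = 0, C_y = 3509 N, D_y = 1778 N

Resultant of the distributed load: 494 × 2.2 = 1086.8 N at 2 m from C.
Moments about C: D_y·7.6 − 2100·1.8 − 2100·3.6 − (494·2.2)·2 = 0 → D_y = 13513.6/7.6 = 1778.11 ≈ 1778 N.
ΣF_y = 0: C_y + 1778.11 − 2100 − 2100 − 494·2.2 = 0 → C_y = 3509 N.
ΣF_x = 0: no horizontal applied forces, so C_x = 0.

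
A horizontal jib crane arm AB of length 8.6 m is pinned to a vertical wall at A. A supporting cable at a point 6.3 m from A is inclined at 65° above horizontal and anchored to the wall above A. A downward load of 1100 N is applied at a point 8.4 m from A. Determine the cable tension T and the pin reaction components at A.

T = 1618 N, A_x = 683.9 N, A_y = -366.7 N

ΣM about A: T·sin65°·6.3 − 1100·8.4 = 0 → T = 9240/(6.3·0.906308) = 1618.29 ≈ 1618 N.
ΣF_x = 0: A_x − T·cos65° = 0 → A_x = 1618.29 × 0.422618 = 683.9 N.
ΣF_y = 0: A_y + T·sin65° − 1100 = 0 → A_y = 1100 − 1618.29 × 0.906308 = -366.7 N.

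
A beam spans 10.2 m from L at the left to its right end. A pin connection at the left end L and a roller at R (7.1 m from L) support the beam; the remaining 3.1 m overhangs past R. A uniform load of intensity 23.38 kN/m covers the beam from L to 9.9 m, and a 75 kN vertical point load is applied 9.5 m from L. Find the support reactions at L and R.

L_x = 0, L_y = 44.74 kN, R_y = 261.7 kN

Resultant of the distributed load: 23.38 × 9.9 = 231.462 kN at 4.95 m from L.
ΣM about L: R_y·7.1 − (23.38·9.9)·4.95 − 75·9.5 = 0 → R_y = 1858.2369/7.1 = 261.724 ≈ 261.7 kN.
ΣF_y = 0: L_y + 261.724 − 23.38·9.9 − 75 = 0 → L_y = 44.74 kN.
ΣF_x = 0: no horizontal applied forces, so L_x = 0.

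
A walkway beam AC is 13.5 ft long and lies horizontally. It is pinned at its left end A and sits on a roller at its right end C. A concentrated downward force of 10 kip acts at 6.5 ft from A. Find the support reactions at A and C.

ΣM about A: C_y·13.5 − 10·6.5 = 0 → C_y = 65/13.5 = 4.81481 ≈ 4.815 kip.
ΣF_y = 0: A_y + 4.81481 − 10 = 0 → A_y = 5.185 kip.
ΣF_x = 0: no horizontal applied forces, so A_x = 0.

A_x = 0, A_y = 5.185 kip, C_y = 4.815 kip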